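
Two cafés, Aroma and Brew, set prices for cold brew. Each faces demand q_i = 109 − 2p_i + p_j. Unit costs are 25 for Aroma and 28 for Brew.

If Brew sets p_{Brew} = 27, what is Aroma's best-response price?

Aroma's profit: π = (p_{Aroma} − 25)(109 − 2p_{Aroma} + p_{Brew}).
∂π/∂p_{Aroma} = 159 − 4p_{Aroma} + p_{Brew} = 0 ⇒ p_{Aroma} = 39.75 + 0.25p_{Brew}.
At p_{Brew} = 27: p_{Aroma} = 39.75 + 0.25·27 = 46.5.

46.5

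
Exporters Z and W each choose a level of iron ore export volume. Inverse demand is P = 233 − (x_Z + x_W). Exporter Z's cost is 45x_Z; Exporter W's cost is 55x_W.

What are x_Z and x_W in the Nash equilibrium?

Exporter Z's profit: π = x_Z(233 − (x_Z + x_W)) − 45x_Z.
∂π/∂x_Z = 188 − 2x_Z − x_W = 0, so x_Z = 94 − 0.5x_W.
By the same steps for W: x_W = 89 − 0.5x_Z.
Solving the two reaction functions simultaneously: (1 − (−0.5)(−0.5))x_Z = 94 − 0.5·89, so 0.75x_Z = 49.5 and x_Z = 66.
Then x_W = 89 − 0.5·66 = 56.

66, 56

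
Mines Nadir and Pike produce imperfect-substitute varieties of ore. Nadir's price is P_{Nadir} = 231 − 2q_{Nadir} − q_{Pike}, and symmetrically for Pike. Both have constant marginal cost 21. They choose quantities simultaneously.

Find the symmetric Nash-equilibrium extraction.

42

Mine Nadir's profit: π = q_{Nadir}(231 − 2q_{Nadir} − q_{Pike}) − 21q_{Nadir}.
∂π/∂q_{Nadir} = 210 − 4q_{Nadir} − q_{Pike} = 0 ⇒ q_{Nadir} = 52.5 − 0.25q_{Pike}.
The game is symmetric, so in equilibrium q_{Pike} = q_{Nadir}: the reaction function gives 1.25q_{Nadir} = 52.5, hence q_{Nadir} = 42.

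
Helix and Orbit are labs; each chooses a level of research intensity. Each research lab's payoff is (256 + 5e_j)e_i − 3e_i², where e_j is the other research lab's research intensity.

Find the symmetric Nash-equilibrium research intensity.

Helix's payoff is (256 + 5e_O)e_H − 3e_H².
∂π/∂e_H = 256 + 5e_O − 6e_H = 0, so e_H = 128/3 + (5/6)e_O.
The game is symmetric, so in equilibrium e_O = e_H: the reaction function gives (1/6)e_H = 128/3, hence e_H = 256.

256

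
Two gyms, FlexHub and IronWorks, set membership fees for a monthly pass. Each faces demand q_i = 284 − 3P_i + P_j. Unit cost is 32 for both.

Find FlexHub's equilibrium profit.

5808

FlexHub's profit: π = (P_{FlexHub} − 32)(284 − 3P_{FlexHub} + P_{IronWorks}).
∂π/∂P_{FlexHub} = 380 − 6P_{FlexHub} + P_{IronWorks} = 0 ⇒ P_{FlexHub} = 190/3 + (1/6)P_{IronWorks}.
By symmetry P_{IronWorks} = P_{FlexHub}; substituting into the reaction function, (5/6)P_{FlexHub} = 190/3 and P_{FlexHub} = 76.
q_{FlexHub} = 284 − 3·76 + 76 = 132.
Profit = (76 − 32)·132 = 5808.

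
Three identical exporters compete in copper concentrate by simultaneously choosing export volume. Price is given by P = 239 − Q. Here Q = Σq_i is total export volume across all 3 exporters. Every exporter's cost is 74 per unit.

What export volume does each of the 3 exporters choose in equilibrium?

41.25

A representative exporter's profit is π_i = q_i(239 − Q) − 74q_i, with Q = q_i + Σ_{j≠i} q_j.
First-order condition: 165 − 2q_i − Σ_{j≠i} q_j = 0.
Imposing symmetry (q_j = q for all j) turns Σ_{j≠i} q_j into 2q, so 165 = 4q and q = 41.25.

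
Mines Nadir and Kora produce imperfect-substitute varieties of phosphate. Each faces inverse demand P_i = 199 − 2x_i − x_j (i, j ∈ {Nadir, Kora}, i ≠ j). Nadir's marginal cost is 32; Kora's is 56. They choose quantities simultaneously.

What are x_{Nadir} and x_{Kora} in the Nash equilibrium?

Mine Nadir's profit: π = x_{Nadir}(199 − 2x_{Nadir} − x_{Kora}) − 32x_{Nadir}.
∂π/∂x_{Nadir} = 167 − 4x_{Nadir} − x_{Kora} = 0 ⇒ x_{Nadir} = 41.75 − 0.25x_{Kora}.
Similarly x_{Kora} = 35.75 − 0.25x_{Nadir}.
Plugging x_{Kora} into Nadir's best response: x_{Nadir} = 41.75 − 0.25(35.75 − 0.25x_{Nadir}) ⇒ 0.9375x_{Nadir} = 32.8125, so x_{Nadir} = 35.
Then x_{Kora} = 35.75 − 0.25·35 = 27.

35, 27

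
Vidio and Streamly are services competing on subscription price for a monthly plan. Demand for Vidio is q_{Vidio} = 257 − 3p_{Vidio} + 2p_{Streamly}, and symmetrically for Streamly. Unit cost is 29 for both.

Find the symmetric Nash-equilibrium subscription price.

86

Vidio's profit: π = (p_{Vidio} − 29)(257 − 3p_{Vidio} + 2p_{Streamly}).
∂π/∂p_{Vidio} = 344 − 6p_{Vidio} + 2p_{Streamly} = 0 ⇒ p_{Vidio} = 172/3 + (1/3)p_{Streamly}.
Setting p_{Vidio} = p_{Streamly} in the reaction function: p_{Vidio} = 172/3 + (1/3)p_{Vidio}, so p_{Vidio} = (172/3) / (2/3) = 86.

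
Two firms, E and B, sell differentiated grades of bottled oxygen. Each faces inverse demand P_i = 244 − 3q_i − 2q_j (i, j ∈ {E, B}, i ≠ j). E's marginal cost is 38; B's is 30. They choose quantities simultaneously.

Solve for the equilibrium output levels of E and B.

25.25, 27.25

Firm E's profit: π = q_E(244 − 3q_E − 2q_B) − 38q_E.
∂π/∂q_E = 206 − 6q_E − 2q_B = 0 ⇒ q_E = 103/3 − (1/3)q_B.
Similarly q_B = 107/3 − (1/3)q_E.
Solving the two reaction functions simultaneously: (1 − (−1/3)(−1/3))q_E = 103/3 − (1/3)·(107/3), so (8/9)q_E = 202/9 and q_E = 25.25.
Then q_B = 107/3 − (1/3)·25.25 = 27.25.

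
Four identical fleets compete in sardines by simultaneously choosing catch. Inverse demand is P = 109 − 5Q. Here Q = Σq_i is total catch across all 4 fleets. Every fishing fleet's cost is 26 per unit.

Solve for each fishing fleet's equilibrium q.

A representative fishing fleet's profit is π_i = q_i(109 − 5Q) − 26q_i, with Q = q_i + Σ_{j≠i} q_j.
First-order condition: 83 − 10q_i − 5Σ_{j≠i} q_j = 0.
With identical fishing fleets, set every q_j = q: then 83 − 10q − 15q = 0, i.e. q = 83/25 = 3.32.

3.32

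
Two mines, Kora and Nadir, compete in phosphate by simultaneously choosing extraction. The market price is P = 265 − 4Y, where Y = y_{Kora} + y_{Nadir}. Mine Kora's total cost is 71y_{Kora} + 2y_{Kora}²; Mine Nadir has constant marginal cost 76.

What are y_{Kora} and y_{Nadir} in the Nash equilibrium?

9.95, 18.65

Mine Kora's profit: π = y_{Kora}(265 − 4(y_{Kora} + y_{Nadir})) − 71y_{Kora} − 2y_{Kora}².
∂π/∂y_{Kora} = 194 − 12y_{Kora} − 4y_{Nadir} = 0, so y_{Kora} = 97/6 − (1/3)y_{Nadir}.
For Nadir: ∂π/∂y_{Nadir} = 189 − 8y_{Nadir} − 4y_{Kora} = 0 ⇒ y_{Nadir} = 23.625 − 0.5y_{Kora}.
Substituting the second reaction function into the first: y_{Kora} = 97/6 − (1/3)(23.625 − 0.5y_{Kora}), which gives (5/6)y_{Kora} = 199/24 ⇒ y_{Kora} = 9.95.
Then y_{Nadir} = 23.625 − 0.5·9.95 = 18.65.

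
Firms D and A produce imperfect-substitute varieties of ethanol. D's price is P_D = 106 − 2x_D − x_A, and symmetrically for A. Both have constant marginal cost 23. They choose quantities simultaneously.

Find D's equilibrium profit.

551.12

Firm D's profit: π = x_D(106 − 2x_D − x_A) − 23x_D.
∂π/∂x_D = 83 − 4x_D − x_A = 0 ⇒ x_D = 20.75 − 0.25x_A.
By symmetry x_A = x_D; substituting into the reaction function, 1.25x_D = 20.75 and x_D = 16.6.
P_D = 106 − 2·16.6 − 16.6 = 56.2.
Profit = (56.2 − 23)·16.6 = 551.12.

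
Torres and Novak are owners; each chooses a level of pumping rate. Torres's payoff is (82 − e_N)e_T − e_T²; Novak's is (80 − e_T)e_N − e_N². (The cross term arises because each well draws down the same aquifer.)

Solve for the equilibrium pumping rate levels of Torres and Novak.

Expanding Torres's payoff: 82e_T − e_Ne_T − e_T².
∂π/∂e_T = 82 − e_N − 2e_T = 0, so e_T = 41 − 0.5e_N.
Likewise for Novak: e_N = 40 − 0.5e_T.
Substituting the second reaction function into the first: e_T = 41 − 0.5(40 − 0.5e_T), which gives 0.75e_T = 21 ⇒ e_T = 28.
Then e_N = 40 − 0.5·28 = 26.

28, 26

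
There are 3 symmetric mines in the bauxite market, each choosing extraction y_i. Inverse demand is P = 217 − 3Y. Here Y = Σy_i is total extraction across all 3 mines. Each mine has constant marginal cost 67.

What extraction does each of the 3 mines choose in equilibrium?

12.5

A representative mine's profit is π_i = y_i(217 − 3Y) − 67y_i, with Y = y_i + Σ_{j≠i} y_j.
First-order condition: 150 − 6y_i − 3Σ_{j≠i} y_j = 0.
In a symmetric equilibrium every mine chooses the same y, so Σ_{j≠i} y_j = 2y. The condition becomes 150 − 12y = 0, giving y = 150/12 = 12.5.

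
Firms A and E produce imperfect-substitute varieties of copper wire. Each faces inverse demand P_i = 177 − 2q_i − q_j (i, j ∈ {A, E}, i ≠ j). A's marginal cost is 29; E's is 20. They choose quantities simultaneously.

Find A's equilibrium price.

87

Firm A's profit: π = q_A(177 − 2q_A − q_E) − 29q_A.
∂π/∂q_A = 148 − 4q_A − q_E = 0 ⇒ q_A = 37 − 0.25q_E.
Similarly q_E = 39.25 − 0.25q_A.
Substituting the second reaction function into the first: q_A = 37 − 0.25(39.25 − 0.25q_A), which gives 0.9375q_A = 27.1875 ⇒ q_A = 29.
Then q_E = 39.25 − 0.25·29 = 32.
P_A = 177 − 2·29 − 32 = 87.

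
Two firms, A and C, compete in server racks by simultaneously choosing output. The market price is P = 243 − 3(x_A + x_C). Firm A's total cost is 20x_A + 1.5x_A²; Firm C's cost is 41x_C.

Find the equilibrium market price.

Firm A's profit: π = x_A(243 − 3(x_A + x_C)) − 20x_A − 1.5x_A².
∂π/∂x_A = 223 − 9x_A − 3x_C = 0, so x_A = 223/9 − (1/3)x_C.
For C: ∂π/∂x_C = 202 − 6x_C − 3x_A = 0 ⇒ x_C = 101/3 − 0.5x_A.
Solving the two reaction functions simultaneously: (1 − (−1/3)(−0.5))x_A = 223/9 − (1/3)·(101/3), so (5/6)x_A = 122/9 and x_A = 244/15.
Then x_C = 101/3 − 0.5·(244/15) = 383/15.
Equilibrium price: P = 243 − 3·41.8 = 117.6.

117.6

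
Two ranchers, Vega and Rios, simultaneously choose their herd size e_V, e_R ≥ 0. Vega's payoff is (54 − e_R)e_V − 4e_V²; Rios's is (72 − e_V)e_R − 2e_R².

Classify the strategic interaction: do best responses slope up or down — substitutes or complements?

strategic substitutes

Expanding Vega's payoff: 54e_V − e_Re_V − 4e_V².
∂π/∂e_V = 54 − e_R − 8e_V = 0, so e_V = 6.75 − 0.125e_R.
The best-response slope de_V/de_R = −0.125 < 0: the reaction function is downward-sloping, so the choices are strategic substitutes.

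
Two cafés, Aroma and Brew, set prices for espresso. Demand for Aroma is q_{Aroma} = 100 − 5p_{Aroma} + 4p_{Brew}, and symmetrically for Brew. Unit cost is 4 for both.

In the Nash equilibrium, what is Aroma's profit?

1280

Aroma's profit: π = (p_{Aroma} − 4)(100 − 5p_{Aroma} + 4p_{Brew}).
∂π/∂p_{Aroma} = 120 − 10p_{Aroma} + 4p_{Brew} = 0 ⇒ p_{Aroma} = 12 + 0.4p_{Brew}.
By symmetry p_{Brew} = p_{Aroma}; substituting into the reaction function, 0.6p_{Aroma} = 12 and p_{Aroma} = 20.
q_{Aroma} = 100 − 5·20 + 4·20 = 80.
Profit = (20 − 4)·80 = 1280.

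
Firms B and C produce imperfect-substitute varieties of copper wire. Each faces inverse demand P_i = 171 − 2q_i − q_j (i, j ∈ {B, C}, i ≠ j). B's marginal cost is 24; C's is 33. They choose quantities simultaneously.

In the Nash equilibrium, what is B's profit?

Firm B's profit: π = q_B(171 − 2q_B − q_C) − 24q_B.
∂π/∂q_B = 147 − 4q_B − q_C = 0 ⇒ q_B = 36.75 − 0.25q_C.
Similarly q_C = 34.5 − 0.25q_B.
Solving the two reaction functions simultaneously: (1 − (−0.25)(−0.25))q_B = 36.75 − 0.25·34.5, so 0.9375q_B = 28.125 and q_B = 30.
Then q_C = 34.5 − 0.25·30 = 27.
P_B = 171 − 2·30 − 27 = 84.
Profit = (84 − 24)·30 = 1800.

1800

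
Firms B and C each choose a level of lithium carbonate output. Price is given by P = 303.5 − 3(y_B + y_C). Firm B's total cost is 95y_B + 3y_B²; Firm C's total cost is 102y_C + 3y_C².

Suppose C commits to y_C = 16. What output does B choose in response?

Firm B's profit: π = y_B(303.5 − 3(y_B + y_C)) − 95y_B − 3y_B².
∂π/∂y_B = 208.5 − 12y_B − 3y_C = 0, so y_B = 17.375 − 0.25y_C.
At y_C = 16: y_B = 17.375 − 0.25·16 = 13.375.

13.375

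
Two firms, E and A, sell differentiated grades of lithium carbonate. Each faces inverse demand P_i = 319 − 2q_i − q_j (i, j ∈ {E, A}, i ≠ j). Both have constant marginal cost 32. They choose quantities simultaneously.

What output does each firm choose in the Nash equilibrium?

57.4

Firm E's profit: π = q_E(319 − 2q_E − q_A) − 32q_E.
∂π/∂q_E = 287 − 4q_E − q_A = 0 ⇒ q_E = 71.75 − 0.25q_A.
Setting q_E = q_A in the reaction function: q_E = 71.75 − 0.25q_E, so q_E = 71.75 / 1.25 = 57.4.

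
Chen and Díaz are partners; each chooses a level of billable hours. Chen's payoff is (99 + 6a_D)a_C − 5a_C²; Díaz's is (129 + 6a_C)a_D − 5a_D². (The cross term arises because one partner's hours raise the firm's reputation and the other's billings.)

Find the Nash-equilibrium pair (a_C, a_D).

27.5625, 29.4375

Expanding Chen's payoff: 99a_C + 6a_Da_C − 5a_C².
∂π/∂a_C = 99 + 6a_D − 10a_C = 0, so a_C = 9.9 + 0.6a_D.
Likewise for Díaz: a_D = 12.9 + 0.6a_C.
Plugging a_D into Chen's best response: a_C = 9.9 + 0.6(12.9 + 0.6a_C) ⇒ 0.64a_C = 17.64, so a_C = 27.5625.
Then a_D = 12.9 + 0.6·27.5625 = 29.4375.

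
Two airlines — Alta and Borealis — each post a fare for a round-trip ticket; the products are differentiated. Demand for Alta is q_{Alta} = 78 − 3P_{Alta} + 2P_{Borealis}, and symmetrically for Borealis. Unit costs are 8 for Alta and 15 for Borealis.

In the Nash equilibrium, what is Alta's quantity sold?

Alta's profit: π = (P_{Alta} − 8)(78 − 3P_{Alta} + 2P_{Borealis}).
∂π/∂P_{Alta} = 102 − 6P_{Alta} + 2P_{Borealis} = 0 ⇒ P_{Alta} = 17 + (1/3)P_{Borealis}.
Similarly P_{Borealis} = 20.5 + (1/3)P_{Alta}.
Solving the two reaction functions simultaneously: (1 − (1/3)(1/3))P_{Alta} = 17 + (1/3)·20.5, so (8/9)P_{Alta} = 143/6 and P_{Alta} = 26.8125.
Then P_{Borealis} = 20.5 + (1/3)·26.8125 = 29.4375.
q_{Alta} = 78 − 3·26.8125 + 2·29.4375 = 56.4375.

56.4375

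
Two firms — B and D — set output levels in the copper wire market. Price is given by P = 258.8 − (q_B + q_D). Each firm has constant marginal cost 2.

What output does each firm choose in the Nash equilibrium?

Firm B's profit: π = q_B(258.8 − (q_B + q_D)) − 2q_B.
∂π/∂q_B = 256.8 − 2q_B − q_D = 0, so q_B = 128.4 − 0.5q_D.
Setting q_B = q_D in the reaction function: q_B = 128.4 − 0.5q_B, so q_B = 128.4 / 1.5 = 85.6.

85.6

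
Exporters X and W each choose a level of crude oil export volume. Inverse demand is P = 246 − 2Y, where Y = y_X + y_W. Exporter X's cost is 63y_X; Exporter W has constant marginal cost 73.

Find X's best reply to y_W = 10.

40.75

Exporter X's profit: π = y_X(246 − 2(y_X + y_W)) − 63y_X.
∂π/∂y_X = 183 − 4y_X − 2y_W = 0, so y_X = 45.75 − 0.5y_W.
At y_W = 10: y_X = 45.75 − 0.5·10 = 40.75.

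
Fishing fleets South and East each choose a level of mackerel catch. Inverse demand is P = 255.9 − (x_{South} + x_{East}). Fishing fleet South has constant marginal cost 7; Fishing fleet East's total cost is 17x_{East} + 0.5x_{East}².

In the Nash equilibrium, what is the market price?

108.56

Fishing fleet South's profit: π = x_{South}(255.9 − (x_{South} + x_{East})) − 7x_{South}.
∂π/∂x_{South} = 248.9 − 2x_{South} − x_{East} = 0, so x_{South} = 124.45 − 0.5x_{East}.
For East: ∂π/∂x_{East} = 238.9 − 3x_{East} − x_{South} = 0 ⇒ x_{East} = 2389/30 − (1/3)x_{South}.
Substituting the second reaction function into the first: x_{South} = 124.45 − 0.5(2389/30 − (1/3)x_{South}), which gives (5/6)x_{South} = 2539/30 ⇒ x_{South} = 101.56.
Then x_{East} = 2389/30 − (1/3)·101.56 = 45.78.
Equilibrium price: P = 255.9 − 147.34 = 108.56.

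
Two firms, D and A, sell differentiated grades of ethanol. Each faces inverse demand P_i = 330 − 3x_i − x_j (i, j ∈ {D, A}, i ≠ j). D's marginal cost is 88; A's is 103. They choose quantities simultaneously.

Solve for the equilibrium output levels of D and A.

Firm D's profit: π = x_D(330 − 3x_D − x_A) − 88x_D.
∂π/∂x_D = 242 − 6x_D − x_A = 0 ⇒ x_D = 121/3 − (1/6)x_A.
Similarly x_A = 227/6 − (1/6)x_D.
Solving the two reaction functions simultaneously: (1 − (−1/6)(−1/6))x_D = 121/3 − (1/6)·(227/6), so (35/36)x_D = 1225/36 and x_D = 35.
Then x_A = 227/6 − (1/6)·35 = 32.

35, 32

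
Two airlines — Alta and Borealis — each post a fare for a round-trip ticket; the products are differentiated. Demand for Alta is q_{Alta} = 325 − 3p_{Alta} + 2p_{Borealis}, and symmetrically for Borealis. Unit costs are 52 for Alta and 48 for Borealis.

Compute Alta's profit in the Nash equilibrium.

Alta's profit: π = (p_{Alta} − 52)(325 − 3p_{Alta} + 2p_{Borealis}).
∂π/∂p_{Alta} = 481 − 6p_{Alta} + 2p_{Borealis} = 0 ⇒ p_{Alta} = 481/6 + (1/3)p_{Borealis}.
Similarly p_{Borealis} = 469/6 + (1/3)p_{Alta}.
Substituting the second reaction function into the first: p_{Alta} = 481/6 + (1/3)(469/6 + (1/3)p_{Alta}), which gives (8/9)p_{Alta} = 956/9 ⇒ p_{Alta} = 119.5.
Then p_{Borealis} = 469/6 + (1/3)·119.5 = 118.
q_{Alta} = 325 − 3·119.5 + 2·118 = 202.5.
Profit = (119.5 − 52)·202.5 = 13668.75.

13668.75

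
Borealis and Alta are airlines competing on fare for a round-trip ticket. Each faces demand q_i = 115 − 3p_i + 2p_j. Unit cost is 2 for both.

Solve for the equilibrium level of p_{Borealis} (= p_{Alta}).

Borealis's profit: π = (p_{Borealis} − 2)(115 − 3p_{Borealis} + 2p_{Alta}).
∂π/∂p_{Borealis} = 121 − 6p_{Borealis} + 2p_{Alta} = 0 ⇒ p_{Borealis} = 121/6 + (1/3)p_{Alta}.
By symmetry p_{Alta} = p_{Borealis}; substituting into the reaction function, (2/3)p_{Borealis} = 121/6 and p_{Borealis} = 30.25.

30.25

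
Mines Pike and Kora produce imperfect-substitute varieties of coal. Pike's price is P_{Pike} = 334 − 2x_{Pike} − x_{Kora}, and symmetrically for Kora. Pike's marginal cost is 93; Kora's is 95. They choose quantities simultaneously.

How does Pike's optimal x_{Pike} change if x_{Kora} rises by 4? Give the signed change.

Mine Pike's profit: π = x_{Pike}(334 − 2x_{Pike} − x_{Kora}) − 93x_{Pike}.
∂π/∂x_{Pike} = 241 − 4x_{Pike} − x_{Kora} = 0 ⇒ x_{Pike} = 60.25 − 0.25x_{Kora}.
The reaction-function slope is −0.25, so a 4-unit rise in x_{Kora} moves x_{Pike} by −0.25 × 4 = −1. Pike's best response falls — the actions are strategic substitutes.

-1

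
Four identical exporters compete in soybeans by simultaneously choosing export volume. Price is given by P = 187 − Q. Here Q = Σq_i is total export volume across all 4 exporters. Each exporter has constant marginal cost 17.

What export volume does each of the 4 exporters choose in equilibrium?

A representative exporter's profit is π_i = q_i(187 − Q) − 17q_i, with Q = q_i + Σ_{j≠i} q_j.
First-order condition: 170 − 2q_i − Σ_{j≠i} q_j = 0.
Imposing symmetry (q_j = q for all j) turns Σ_{j≠i} q_j into 3q, so 170 = 5q and q = 34.

34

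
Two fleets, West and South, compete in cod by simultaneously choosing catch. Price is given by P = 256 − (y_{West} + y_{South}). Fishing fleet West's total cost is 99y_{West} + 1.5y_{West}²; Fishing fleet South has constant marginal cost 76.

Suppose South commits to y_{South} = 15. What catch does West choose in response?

28.4

Fishing fleet West's profit: π = y_{West}(256 − (y_{West} + y_{South})) − 99y_{West} − 1.5y_{West}².
∂π/∂y_{West} = 157 − 5y_{West} − y_{South} = 0, so y_{West} = 31.4 − 0.2y_{South}.
At y_{South} = 15: y_{West} = 31.4 − 0.2·15 = 28.4.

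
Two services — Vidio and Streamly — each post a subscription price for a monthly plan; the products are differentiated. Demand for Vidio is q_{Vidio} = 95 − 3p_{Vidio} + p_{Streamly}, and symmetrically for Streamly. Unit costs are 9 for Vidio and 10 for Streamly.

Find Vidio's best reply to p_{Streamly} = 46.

28

Vidio's profit: π = (p_{Vidio} − 9)(95 − 3p_{Vidio} + p_{Streamly}).
∂π/∂p_{Vidio} = 122 − 6p_{Vidio} + p_{Streamly} = 0 ⇒ p_{Vidio} = 61/3 + (1/6)p_{Streamly}.
At p_{Streamly} = 46: p_{Vidio} = 61/3 + (1/6)·46 = 28.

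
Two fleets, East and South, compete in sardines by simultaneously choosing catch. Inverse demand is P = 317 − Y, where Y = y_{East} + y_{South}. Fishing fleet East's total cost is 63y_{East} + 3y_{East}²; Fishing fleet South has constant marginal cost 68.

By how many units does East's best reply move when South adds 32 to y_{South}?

-4

Fishing fleet East's profit: π = y_{East}(317 − (y_{East} + y_{South})) − 63y_{East} − 3y_{East}².
∂π/∂y_{East} = 254 − 8y_{East} − y_{South} = 0, so y_{East} = 31.75 − 0.125y_{South}.
The reaction-function slope is −0.125, so a 32-unit rise in y_{South} moves y_{East} by −0.125 × 32 = −4. East's best response falls — the actions are strategic substitutes.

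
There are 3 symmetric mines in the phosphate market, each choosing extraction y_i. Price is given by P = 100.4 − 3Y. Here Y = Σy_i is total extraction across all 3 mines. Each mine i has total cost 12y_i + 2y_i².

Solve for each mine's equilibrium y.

A representative mine's profit is π_i = y_i(100.4 − 3Y) − 12y_i − 2y_i², with Y = y_i + Σ_{j≠i} y_j.
First-order condition: 88.4 − 10y_i − 3Σ_{j≠i} y_j = 0.
Imposing symmetry (y_j = y for all j) turns Σ_{j≠i} y_j into 2y, so 88.4 = 16y and y = 5.525.

5.525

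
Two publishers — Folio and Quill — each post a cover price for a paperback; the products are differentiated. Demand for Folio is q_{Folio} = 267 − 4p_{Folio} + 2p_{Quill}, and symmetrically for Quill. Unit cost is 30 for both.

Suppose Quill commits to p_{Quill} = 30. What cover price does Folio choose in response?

Folio's profit: π = (p_{Folio} − 30)(267 − 4p_{Folio} + 2p_{Quill}).
∂π/∂p_{Folio} = 387 − 8p_{Folio} + 2p_{Quill} = 0 ⇒ p_{Folio} = 48.375 + 0.25p_{Quill}.
At p_{Quill} = 30: p_{Folio} = 48.375 + 0.25·30 = 55.875.

55.875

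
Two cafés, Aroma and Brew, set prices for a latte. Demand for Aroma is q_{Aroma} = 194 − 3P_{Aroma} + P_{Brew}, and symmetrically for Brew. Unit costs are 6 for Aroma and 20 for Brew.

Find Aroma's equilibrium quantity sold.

112.8

Aroma's profit: π = (P_{Aroma} − 6)(194 − 3P_{Aroma} + P_{Brew}).
∂π/∂P_{Aroma} = 212 − 6P_{Aroma} + P_{Brew} = 0 ⇒ P_{Aroma} = 106/3 + (1/6)P_{Brew}.
Similarly P_{Brew} = 127/3 + (1/6)P_{Aroma}.
Plugging P_{Brew} into Aroma's best response: P_{Aroma} = 106/3 + (1/6)(127/3 + (1/6)P_{Aroma}) ⇒ (35/36)P_{Aroma} = 763/18, so P_{Aroma} = 43.6.
Then P_{Brew} = 127/3 + (1/6)·43.6 = 49.6.
q_{Aroma} = 194 − 3·43.6 + 49.6 = 112.8.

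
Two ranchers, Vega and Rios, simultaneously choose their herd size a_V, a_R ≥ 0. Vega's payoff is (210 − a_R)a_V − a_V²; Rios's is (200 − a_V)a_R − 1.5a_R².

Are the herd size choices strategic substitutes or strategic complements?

Expanding Vega's payoff: 210a_V − a_Ra_V − a_V².
∂π/∂a_V = 210 − a_R − 2a_V = 0, so a_V = 105 − 0.5a_R.
The best-response slope da_V/da_R = −0.5 < 0: the reaction function is downward-sloping, so the choices are strategic substitutes.

strategic substitutes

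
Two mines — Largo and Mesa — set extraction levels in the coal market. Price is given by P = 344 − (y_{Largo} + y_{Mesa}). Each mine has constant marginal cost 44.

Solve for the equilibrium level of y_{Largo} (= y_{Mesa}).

Mine Largo's profit: π = y_{Largo}(344 − (y_{Largo} + y_{Mesa})) − 44y_{Largo}.
∂π/∂y_{Largo} = 300 − 2y_{Largo} − y_{Mesa} = 0, so y_{Largo} = 150 − 0.5y_{Mesa}.
Setting y_{Largo} = y_{Mesa} in the reaction function: y_{Largo} = 150 − 0.5y_{Largo}, so y_{Largo} = 150 / 1.5 = 100.

100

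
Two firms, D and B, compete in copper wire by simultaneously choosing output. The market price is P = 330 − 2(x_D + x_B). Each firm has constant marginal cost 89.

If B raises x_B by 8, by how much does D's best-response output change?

-4

Firm D's profit: π = x_D(330 − 2(x_D + x_B)) − 89x_D.
∂π/∂x_D = 241 − 4x_D − 2x_B = 0, so x_D = 60.25 − 0.5x_B.
The reaction-function slope is −0.5, so an 8-unit rise in x_B moves x_D by −0.5 × 8 = −4. D's best response falls — the actions are strategic substitutes.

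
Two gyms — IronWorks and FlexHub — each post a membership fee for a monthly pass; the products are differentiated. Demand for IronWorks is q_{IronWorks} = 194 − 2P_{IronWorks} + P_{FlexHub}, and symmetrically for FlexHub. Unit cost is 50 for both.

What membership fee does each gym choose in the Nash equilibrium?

98

IronWorks's profit: π = (P_{IronWorks} − 50)(194 − 2P_{IronWorks} + P_{FlexHub}).
∂π/∂P_{IronWorks} = 294 − 4P_{IronWorks} + P_{FlexHub} = 0 ⇒ P_{IronWorks} = 73.5 + 0.25P_{FlexHub}.
Setting P_{IronWorks} = P_{FlexHub} in the reaction function: P_{IronWorks} = 73.5 + 0.25P_{IronWorks}, so P_{IronWorks} = 73.5 / 0.75 = 98.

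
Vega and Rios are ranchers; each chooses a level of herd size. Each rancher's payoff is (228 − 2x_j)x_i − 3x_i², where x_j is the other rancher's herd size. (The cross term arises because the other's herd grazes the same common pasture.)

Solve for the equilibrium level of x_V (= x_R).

28.5

Vega's payoff is (228 − 2x_R)x_V − 3x_V².
∂π/∂x_V = 228 − 2x_R − 6x_V = 0, so x_V = 38 − (1/3)x_R.
The game is symmetric, so in equilibrium x_R = x_V: the reaction function gives (4/3)x_V = 38, hence x_V = 28.5.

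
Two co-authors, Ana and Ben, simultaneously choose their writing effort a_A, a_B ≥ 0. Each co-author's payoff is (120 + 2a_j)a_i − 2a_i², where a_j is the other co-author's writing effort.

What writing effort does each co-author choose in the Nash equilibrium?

60

Ana's payoff is (120 + 2a_B)a_A − 2a_A².
∂π/∂a_A = 120 + 2a_B − 4a_A = 0, so a_A = 30 + 0.5a_B.
Setting a_A = a_B in the reaction function: a_A = 30 + 0.5a_A, so a_A = 30 / 0.5 = 60.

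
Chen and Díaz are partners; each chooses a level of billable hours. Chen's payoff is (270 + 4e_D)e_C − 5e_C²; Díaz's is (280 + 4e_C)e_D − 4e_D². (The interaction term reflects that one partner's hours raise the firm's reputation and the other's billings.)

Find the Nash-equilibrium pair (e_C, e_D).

Expanding Chen's payoff: 270e_C + 4e_De_C − 5e_C².
∂π/∂e_C = 270 + 4e_D − 10e_C = 0, so e_C = 27 + 0.4e_D.
Likewise for Díaz: e_D = 35 + 0.5e_C.
Solving the two reaction functions simultaneously: (1 − (0.4)(0.5))e_C = 27 + 0.4·35, so 0.8e_C = 41 and e_C = 51.25.
Then e_D = 35 + 0.5·51.25 = 60.625.

51.25, 60.625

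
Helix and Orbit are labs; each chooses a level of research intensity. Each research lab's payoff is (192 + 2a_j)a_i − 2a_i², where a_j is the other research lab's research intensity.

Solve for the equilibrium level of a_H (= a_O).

Helix's payoff is (192 + 2a_O)a_H − 2a_H².
∂π/∂a_H = 192 + 2a_O − 4a_H = 0, so a_H = 48 + 0.5a_O.
Setting a_H = a_O in the reaction function: a_H = 48 + 0.5a_H, so a_H = 48 / 0.5 = 96.

96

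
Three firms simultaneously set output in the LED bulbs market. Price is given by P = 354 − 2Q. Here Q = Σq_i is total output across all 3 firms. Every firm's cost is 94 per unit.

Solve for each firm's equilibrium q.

A representative firm's profit is π_i = q_i(354 − 2Q) − 94q_i, with Q = q_i + Σ_{j≠i} q_j.
First-order condition: 260 − 4q_i − 2Σ_{j≠i} q_j = 0.
With identical firms, set every q_j = q: then 260 − 4q − 4q = 0, i.e. q = 260/8 = 32.5.

32.5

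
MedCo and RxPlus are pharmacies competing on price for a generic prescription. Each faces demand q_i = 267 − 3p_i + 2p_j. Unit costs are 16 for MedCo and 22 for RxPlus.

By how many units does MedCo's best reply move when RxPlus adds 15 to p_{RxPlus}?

5

MedCo's profit: π = (p_{MedCo} − 16)(267 − 3p_{MedCo} + 2p_{RxPlus}).
∂π/∂p_{MedCo} = 315 − 6p_{MedCo} + 2p_{RxPlus} = 0 ⇒ p_{MedCo} = 52.5 + (1/3)p_{RxPlus}.
The reaction-function slope is 1/3, so a 15-unit rise in p_{RxPlus} moves p_{MedCo} by 1/3 × 15 = 5. MedCo's best response rises — the actions are strategic complements.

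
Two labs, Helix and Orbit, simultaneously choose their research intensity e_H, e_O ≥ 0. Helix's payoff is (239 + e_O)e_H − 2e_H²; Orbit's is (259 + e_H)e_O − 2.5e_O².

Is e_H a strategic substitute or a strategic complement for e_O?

Expanding Helix's payoff: 239e_H + e_Oe_H − 2e_H².
∂π/∂e_H = 239 + e_O − 4e_H = 0, so e_H = 59.75 + 0.25e_O.
The best-response slope de_H/de_O = 0.25 > 0: the reaction function is upward-sloping, so the choices are strategic complements.

strategic complements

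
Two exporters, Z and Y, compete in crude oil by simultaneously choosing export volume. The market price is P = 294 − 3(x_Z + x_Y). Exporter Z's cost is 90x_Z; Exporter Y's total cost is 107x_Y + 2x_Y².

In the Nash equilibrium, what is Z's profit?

2523

Exporter Z's profit: π = x_Z(294 − 3(x_Z + x_Y)) − 90x_Z.
∂π/∂x_Z = 204 − 6x_Z − 3x_Y = 0, so x_Z = 34 − 0.5x_Y.
For Y: ∂π/∂x_Y = 187 − 10x_Y − 3x_Z = 0 ⇒ x_Y = 18.7 − 0.3x_Z.
Substituting the second reaction function into the first: x_Z = 34 − 0.5(18.7 − 0.3x_Z), which gives 0.85x_Z = 24.65 ⇒ x_Z = 29.
Then x_Y = 18.7 − 0.3·29 = 10.
Price P = 294 − 3·39 = 177.
Z's profit: (177 − 90)·29 = 2523.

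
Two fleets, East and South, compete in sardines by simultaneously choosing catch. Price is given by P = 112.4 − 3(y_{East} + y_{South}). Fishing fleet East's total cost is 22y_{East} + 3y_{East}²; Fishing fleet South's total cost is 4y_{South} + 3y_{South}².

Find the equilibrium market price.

72.64

Fishing fleet East's profit: π = y_{East}(112.4 − 3(y_{East} + y_{South})) − 22y_{East} − 3y_{East}².
∂π/∂y_{East} = 90.4 − 12y_{East} − 3y_{South} = 0, so y_{East} = 113/15 − 0.25y_{South}.
By the same steps for South: y_{South} = 271/30 − 0.25y_{East}.
Plugging y_{South} into East's best response: y_{East} = 113/15 − 0.25(271/30 − 0.25y_{East}) ⇒ 0.9375y_{East} = 5.275, so y_{East} = 422/75.
Then y_{South} = 271/30 − 0.25·(422/75) = 572/75.
Equilibrium price: P = 112.4 − 3·(994/75) = 72.64.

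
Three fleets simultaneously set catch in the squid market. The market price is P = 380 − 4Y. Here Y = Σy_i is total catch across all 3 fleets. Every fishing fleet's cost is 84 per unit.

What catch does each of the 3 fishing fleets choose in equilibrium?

18.5

A representative fishing fleet's profit is π_i = y_i(380 − 4Y) − 84y_i, with Y = y_i + Σ_{j≠i} y_j.
First-order condition: 296 − 8y_i − 4Σ_{j≠i} y_j = 0.
In a symmetric equilibrium every fishing fleet chooses the same y, so Σ_{j≠i} y_j = 2y. The condition becomes 296 − 16y = 0, giving y = 296/16 = 18.5.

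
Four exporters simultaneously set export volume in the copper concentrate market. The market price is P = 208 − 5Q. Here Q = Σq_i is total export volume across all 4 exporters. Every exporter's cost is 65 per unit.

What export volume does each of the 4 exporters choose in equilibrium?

5.72

A representative exporter's profit is π_i = q_i(208 − 5Q) − 65q_i, with Q = q_i + Σ_{j≠i} q_j.
First-order condition: 143 − 10q_i − 5Σ_{j≠i} q_j = 0.
Imposing symmetry (q_j = q for all j) turns Σ_{j≠i} q_j into 3q, so 143 = 25q and q = 5.72.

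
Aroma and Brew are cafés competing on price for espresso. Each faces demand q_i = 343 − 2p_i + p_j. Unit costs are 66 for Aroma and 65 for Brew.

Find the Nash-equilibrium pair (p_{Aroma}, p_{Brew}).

158.2, 157.8

Aroma's profit: π = (p_{Aroma} − 66)(343 − 2p_{Aroma} + p_{Brew}).
∂π/∂p_{Aroma} = 475 − 4p_{Aroma} + p_{Brew} = 0 ⇒ p_{Aroma} = 118.75 + 0.25p_{Brew}.
Similarly p_{Brew} = 118.25 + 0.25p_{Aroma}.
Solving the two reaction functions simultaneously: (1 − (0.25)(0.25))p_{Aroma} = 118.75 + 0.25·118.25, so 0.9375p_{Aroma} = 148.3125 and p_{Aroma} = 158.2.
Then p_{Brew} = 118.25 + 0.25·158.2 = 157.8.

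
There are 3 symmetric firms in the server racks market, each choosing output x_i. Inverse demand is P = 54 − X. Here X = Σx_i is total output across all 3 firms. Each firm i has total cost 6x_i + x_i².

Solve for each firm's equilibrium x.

A representative firm's profit is π_i = x_i(54 − X) − 6x_i − x_i², with X = x_i + Σ_{j≠i} x_j.
First-order condition: 48 − 4x_i − Σ_{j≠i} x_j = 0.
Imposing symmetry (x_j = x for all j) turns Σ_{j≠i} x_j into 2x, so 48 = 6x and x = 8.

8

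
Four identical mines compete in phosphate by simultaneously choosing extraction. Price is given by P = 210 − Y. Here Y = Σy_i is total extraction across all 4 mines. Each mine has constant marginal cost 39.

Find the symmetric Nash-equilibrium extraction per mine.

34.2

A representative mine's profit is π_i = y_i(210 − Y) − 39y_i, with Y = y_i + Σ_{j≠i} y_j.
First-order condition: 171 − 2y_i − Σ_{j≠i} y_j = 0.
With identical mines, set every y_j = y: then 171 − 2y − 3y = 0, i.e. y = 171/5 = 34.2.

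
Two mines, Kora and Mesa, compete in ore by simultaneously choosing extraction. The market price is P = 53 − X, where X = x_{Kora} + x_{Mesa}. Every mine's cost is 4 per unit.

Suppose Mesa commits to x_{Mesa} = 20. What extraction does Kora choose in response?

14.5

Mine Kora's profit: π = x_{Kora}(53 − (x_{Kora} + x_{Mesa})) − 4x_{Kora}.
∂π/∂x_{Kora} = 49 − 2x_{Kora} − x_{Mesa} = 0, so x_{Kora} = 24.5 − 0.5x_{Mesa}.
At x_{Mesa} = 20: x_{Kora} = 24.5 − 0.5·20 = 14.5.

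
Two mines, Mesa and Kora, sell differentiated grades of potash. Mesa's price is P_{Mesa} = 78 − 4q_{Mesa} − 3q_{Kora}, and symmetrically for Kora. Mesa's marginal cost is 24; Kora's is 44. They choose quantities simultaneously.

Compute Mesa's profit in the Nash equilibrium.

144

Mine Mesa's profit: π = q_{Mesa}(78 − 4q_{Mesa} − 3q_{Kora}) − 24q_{Mesa}.
∂π/∂q_{Mesa} = 54 − 8q_{Mesa} − 3q_{Kora} = 0 ⇒ q_{Mesa} = 6.75 − 0.375q_{Kora}.
Similarly q_{Kora} = 4.25 − 0.375q_{Mesa}.
Solving the two reaction functions simultaneously: (1 − (−0.375)(−0.375))q_{Mesa} = 6.75 − 0.375·4.25, so (55/64)q_{Mesa} = 165/32 and q_{Mesa} = 6.
Then q_{Kora} = 4.25 − 0.375·6 = 2.
P_{Mesa} = 78 − 4·6 − 3·2 = 48.
Profit = (48 − 24)·6 = 144.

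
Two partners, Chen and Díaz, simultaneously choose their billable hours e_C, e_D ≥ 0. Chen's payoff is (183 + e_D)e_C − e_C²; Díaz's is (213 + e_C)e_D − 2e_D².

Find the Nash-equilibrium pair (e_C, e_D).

135, 87

Expanding Chen's payoff: 183e_C + e_De_C − e_C².
∂π/∂e_C = 183 + e_D − 2e_C = 0, so e_C = 91.5 + 0.5e_D.
Likewise for Díaz: e_D = 53.25 + 0.25e_C.
Solving the two reaction functions simultaneously: (1 − (0.5)(0.25))e_C = 91.5 + 0.5·53.25, so 0.875e_C = 118.125 and e_C = 135.
Then e_D = 53.25 + 0.25·135 = 87.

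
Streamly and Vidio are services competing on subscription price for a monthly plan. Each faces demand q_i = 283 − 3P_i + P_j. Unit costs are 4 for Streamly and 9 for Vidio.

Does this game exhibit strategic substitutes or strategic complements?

Streamly's profit: π = (P_{Streamly} − 4)(283 − 3P_{Streamly} + P_{Vidio}).
∂π/∂P_{Streamly} = 295 − 6P_{Streamly} + P_{Vidio} = 0 ⇒ P_{Streamly} = 295/6 + (1/6)P_{Vidio}.
The best-response slope dP_{Streamly}/dP_{Vidio} = 1/6 > 0: the reaction function is upward-sloping, so the choices are strategic complements.

strategic complements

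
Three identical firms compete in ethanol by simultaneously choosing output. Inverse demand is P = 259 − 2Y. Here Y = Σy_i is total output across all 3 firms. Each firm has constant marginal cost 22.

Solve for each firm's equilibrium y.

29.625

A representative firm's profit is π_i = y_i(259 − 2Y) − 22y_i, with Y = y_i + Σ_{j≠i} y_j.
First-order condition: 237 − 4y_i − 2Σ_{j≠i} y_j = 0.
In a symmetric equilibrium every firm chooses the same y, so Σ_{j≠i} y_j = 2y. The condition becomes 237 − 8y = 0, giving y = 237/8 = 29.625.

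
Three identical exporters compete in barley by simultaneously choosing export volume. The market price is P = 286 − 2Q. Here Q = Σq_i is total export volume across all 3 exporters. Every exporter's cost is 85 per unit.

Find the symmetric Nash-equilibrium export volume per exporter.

A representative exporter's profit is π_i = q_i(286 − 2Q) − 85q_i, with Q = q_i + Σ_{j≠i} q_j.
First-order condition: 201 − 4q_i − 2Σ_{j≠i} q_j = 0.
In a symmetric equilibrium every exporter chooses the same q, so Σ_{j≠i} q_j = 2q. The condition becomes 201 − 8q = 0, giving q = 201/8 = 25.125.

25.125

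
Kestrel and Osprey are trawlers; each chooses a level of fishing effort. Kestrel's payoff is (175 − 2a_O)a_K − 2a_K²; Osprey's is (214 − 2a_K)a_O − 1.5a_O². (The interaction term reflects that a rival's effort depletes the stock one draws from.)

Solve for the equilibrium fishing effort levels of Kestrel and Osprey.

Expanding Kestrel's payoff: 175a_K − 2a_Oa_K − 2a_K².
∂π/∂a_K = 175 − 2a_O − 4a_K = 0, so a_K = 43.75 − 0.5a_O.
Likewise for Osprey: a_O = 214/3 − (2/3)a_K.
Substituting the second reaction function into the first: a_K = 43.75 − 0.5(214/3 − (2/3)a_K), which gives (2/3)a_K = 97/12 ⇒ a_K = 12.125.
Then a_O = 214/3 − (2/3)·12.125 = 63.25.

12.125, 63.25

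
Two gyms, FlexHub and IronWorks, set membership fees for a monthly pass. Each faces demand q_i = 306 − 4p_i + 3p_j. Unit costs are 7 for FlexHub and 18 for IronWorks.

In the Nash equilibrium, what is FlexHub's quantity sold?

248.8

FlexHub's profit: π = (p_{FlexHub} − 7)(306 − 4p_{FlexHub} + 3p_{IronWorks}).
∂π/∂p_{FlexHub} = 334 − 8p_{FlexHub} + 3p_{IronWorks} = 0 ⇒ p_{FlexHub} = 41.75 + 0.375p_{IronWorks}.
Similarly p_{IronWorks} = 47.25 + 0.375p_{FlexHub}.
Solving the two reaction functions simultaneously: (1 − (0.375)(0.375))p_{FlexHub} = 41.75 + 0.375·47.25, so (55/64)p_{FlexHub} = 1903/32 and p_{FlexHub} = 69.2.
Then p_{IronWorks} = 47.25 + 0.375·69.2 = 73.2.
q_{FlexHub} = 306 − 4·69.2 + 3·73.2 = 248.8.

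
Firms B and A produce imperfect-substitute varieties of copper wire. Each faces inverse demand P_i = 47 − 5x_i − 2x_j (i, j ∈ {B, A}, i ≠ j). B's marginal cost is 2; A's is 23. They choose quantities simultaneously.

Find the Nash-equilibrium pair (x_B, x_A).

4.1875, 1.5625

Firm B's profit: π = x_B(47 − 5x_B − 2x_A) − 2x_B.
∂π/∂x_B = 45 − 10x_B − 2x_A = 0 ⇒ x_B = 4.5 − 0.2x_A.
Similarly x_A = 2.4 − 0.2x_B.
Plugging x_A into B's best response: x_B = 4.5 − 0.2(2.4 − 0.2x_B) ⇒ 0.96x_B = 4.02, so x_B = 4.1875.
Then x_A = 2.4 − 0.2·4.1875 = 1.5625.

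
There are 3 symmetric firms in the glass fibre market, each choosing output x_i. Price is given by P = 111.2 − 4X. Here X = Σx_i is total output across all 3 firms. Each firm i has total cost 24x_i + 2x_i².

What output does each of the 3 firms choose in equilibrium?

A representative firm's profit is π_i = x_i(111.2 − 4X) − 24x_i − 2x_i², with X = x_i + Σ_{j≠i} x_j.
First-order condition: 87.2 − 12x_i − 4Σ_{j≠i} x_j = 0.
Imposing symmetry (x_j = x for all j) turns Σ_{j≠i} x_j into 2x, so 87.2 = 20x and x = 4.36.

4.36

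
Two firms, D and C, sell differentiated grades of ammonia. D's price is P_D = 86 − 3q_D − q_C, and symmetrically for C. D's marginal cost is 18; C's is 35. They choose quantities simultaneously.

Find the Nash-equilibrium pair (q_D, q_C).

Firm D's profit: π = q_D(86 − 3q_D − q_C) − 18q_D.
∂π/∂q_D = 68 − 6q_D − q_C = 0 ⇒ q_D = 34/3 − (1/6)q_C.
Similarly q_C = 8.5 − (1/6)q_D.
Plugging q_C into D's best response: q_D = 34/3 − (1/6)(8.5 − (1/6)q_D) ⇒ (35/36)q_D = 119/12, so q_D = 10.2.
Then q_C = 8.5 − (1/6)·10.2 = 6.8.

10.2, 6.8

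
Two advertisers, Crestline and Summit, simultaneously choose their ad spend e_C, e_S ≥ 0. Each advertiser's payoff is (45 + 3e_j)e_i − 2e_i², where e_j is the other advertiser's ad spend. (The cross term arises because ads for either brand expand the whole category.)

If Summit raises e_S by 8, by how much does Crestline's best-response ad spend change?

Crestline's payoff is (45 + 3e_S)e_C − 2e_C².
∂π/∂e_C = 45 + 3e_S − 4e_C = 0, so e_C = 11.25 + 0.75e_S.
The reaction-function slope is 0.75, so an 8-unit rise in e_S moves e_C by 0.75 × 8 = 6. Crestline's best response rises — the actions are strategic complements.

6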